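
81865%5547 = 4207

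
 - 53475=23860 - 77335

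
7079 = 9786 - 2707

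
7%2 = 1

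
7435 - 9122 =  - 1687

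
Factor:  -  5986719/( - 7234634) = 2^(  -  1 )*3^2*11^( - 1 ) *47^1 * 14153^1* 328847^ (-1 )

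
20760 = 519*40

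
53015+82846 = 135861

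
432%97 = 44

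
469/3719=469/3719 = 0.13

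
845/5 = 169 = 169.00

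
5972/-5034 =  - 2 + 2048/2517 = - 1.19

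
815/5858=815/5858 =0.14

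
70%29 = 12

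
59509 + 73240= 132749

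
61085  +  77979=139064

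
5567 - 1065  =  4502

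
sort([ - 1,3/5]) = [-1,3/5]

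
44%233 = 44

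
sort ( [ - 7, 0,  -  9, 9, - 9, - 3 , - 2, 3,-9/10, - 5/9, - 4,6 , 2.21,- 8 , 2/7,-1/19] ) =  [ - 9,-9,-8, - 7,-4,-3,-2,-9/10, - 5/9, - 1/19,  0, 2/7, 2.21, 3, 6, 9]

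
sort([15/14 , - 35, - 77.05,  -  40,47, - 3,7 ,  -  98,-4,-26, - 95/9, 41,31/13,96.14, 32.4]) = [ - 98, - 77.05, - 40,  -  35, - 26, - 95/9, - 4, -3, 15/14,31/13  ,  7,32.4, 41,47, 96.14 ]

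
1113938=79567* 14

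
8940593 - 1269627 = 7670966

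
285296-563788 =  - 278492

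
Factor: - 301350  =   -2^1 * 3^1  *  5^2* 7^2*41^1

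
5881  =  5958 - 77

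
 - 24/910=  - 1+443/455= - 0.03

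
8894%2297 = 2003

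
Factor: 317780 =2^2*5^1 * 15889^1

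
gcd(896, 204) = 4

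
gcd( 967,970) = 1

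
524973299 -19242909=505730390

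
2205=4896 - 2691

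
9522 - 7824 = 1698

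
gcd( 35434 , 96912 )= 2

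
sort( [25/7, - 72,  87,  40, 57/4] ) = [ - 72,25/7,57/4, 40, 87 ]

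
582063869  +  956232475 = 1538296344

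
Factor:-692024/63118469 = -2^3*23^1*61^( - 1 )*3761^1*1034729^( -1) 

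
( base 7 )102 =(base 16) 33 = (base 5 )201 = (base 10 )51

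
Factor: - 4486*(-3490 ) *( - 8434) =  - 2^3*5^1*349^1*2243^1 * 4217^1 = - 132043884760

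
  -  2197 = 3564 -5761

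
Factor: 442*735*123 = 2^1*3^2*5^1 * 7^2 * 13^1*17^1* 41^1 = 39959010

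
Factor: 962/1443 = 2/3 = 2^1*3^(-1 ) 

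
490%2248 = 490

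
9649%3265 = 3119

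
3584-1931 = 1653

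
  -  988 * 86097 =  - 85063836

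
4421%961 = 577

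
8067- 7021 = 1046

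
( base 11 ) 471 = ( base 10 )562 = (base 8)1062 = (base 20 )182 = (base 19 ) 1ab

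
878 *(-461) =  - 404758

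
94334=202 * 467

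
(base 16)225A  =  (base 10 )8794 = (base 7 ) 34432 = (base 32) 8IQ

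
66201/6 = 11033 + 1/2= 11033.50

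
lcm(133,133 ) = 133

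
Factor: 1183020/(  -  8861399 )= - 2^2*3^1*5^1  *  103^(-1 ) *227^( - 1) * 379^ (-1 ) * 19717^1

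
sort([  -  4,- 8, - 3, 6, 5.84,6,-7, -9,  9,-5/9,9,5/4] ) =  [ - 9, - 8, - 7,-4, - 3, - 5/9,5/4,5.84,6,6,9,9]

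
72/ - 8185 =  - 72/8185=   - 0.01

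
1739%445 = 404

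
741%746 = 741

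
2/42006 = 1/21003=0.00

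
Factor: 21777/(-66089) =  -  3^1 * 7^1*17^1 * 61^1 * 66089^(-1 ) 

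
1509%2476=1509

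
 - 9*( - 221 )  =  1989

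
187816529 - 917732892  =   - 729916363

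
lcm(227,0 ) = 0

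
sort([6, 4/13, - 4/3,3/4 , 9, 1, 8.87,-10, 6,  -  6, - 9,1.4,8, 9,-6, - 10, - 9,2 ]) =[ - 10,  -  10, - 9,-9,-6,-6, - 4/3, 4/13, 3/4 , 1,1.4  ,  2, 6, 6, 8,8.87, 9,9 ]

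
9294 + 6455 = 15749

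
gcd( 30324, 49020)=228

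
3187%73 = 48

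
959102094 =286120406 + 672981688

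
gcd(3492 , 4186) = 2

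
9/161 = 9/161 = 0.06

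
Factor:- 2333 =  - 2333^1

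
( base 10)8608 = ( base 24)emg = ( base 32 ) 8d0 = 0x21a0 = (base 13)3BC2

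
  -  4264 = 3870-8134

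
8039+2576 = 10615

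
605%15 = 5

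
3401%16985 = 3401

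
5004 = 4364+640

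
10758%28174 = 10758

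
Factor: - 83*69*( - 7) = 3^1 *7^1*23^1*83^1=40089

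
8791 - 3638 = 5153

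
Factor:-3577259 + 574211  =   - 2^3*3^3 *13903^1 = - 3003048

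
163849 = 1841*89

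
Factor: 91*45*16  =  2^4*3^2*5^1* 7^1 * 13^1 =65520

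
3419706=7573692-4153986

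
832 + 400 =1232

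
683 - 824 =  - 141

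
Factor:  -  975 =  - 3^1*5^2*13^1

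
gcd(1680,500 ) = 20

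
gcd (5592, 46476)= 12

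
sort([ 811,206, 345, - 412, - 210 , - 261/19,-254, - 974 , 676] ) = [-974, - 412,- 254,- 210, - 261/19, 206,345, 676, 811]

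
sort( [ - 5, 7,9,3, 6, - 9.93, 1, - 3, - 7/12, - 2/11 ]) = [ - 9.93, - 5, - 3, - 7/12 ,-2/11, 1, 3,6,7, 9]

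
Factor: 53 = 53^1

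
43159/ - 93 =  - 43159/93  =  -  464.08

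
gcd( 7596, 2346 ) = 6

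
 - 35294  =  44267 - 79561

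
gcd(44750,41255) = 5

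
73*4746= 346458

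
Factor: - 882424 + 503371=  - 379053 = - 3^3 * 101^1 * 139^1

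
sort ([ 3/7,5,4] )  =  [ 3/7,4,5 ] 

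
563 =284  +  279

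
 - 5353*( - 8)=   42824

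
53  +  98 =151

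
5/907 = 5/907 = 0.01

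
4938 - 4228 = 710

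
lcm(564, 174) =16356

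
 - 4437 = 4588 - 9025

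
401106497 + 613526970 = 1014633467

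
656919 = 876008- 219089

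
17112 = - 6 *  (-2852)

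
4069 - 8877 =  - 4808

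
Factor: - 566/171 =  - 2^1 * 3^(  -  2 )*19^( - 1 )*283^1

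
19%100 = 19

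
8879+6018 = 14897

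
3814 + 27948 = 31762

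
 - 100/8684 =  - 1 + 2146/2171 = - 0.01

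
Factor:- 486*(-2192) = 1065312=2^5*3^5 * 137^1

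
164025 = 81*2025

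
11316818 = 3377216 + 7939602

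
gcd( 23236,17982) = 74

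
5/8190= 1/1638=   0.00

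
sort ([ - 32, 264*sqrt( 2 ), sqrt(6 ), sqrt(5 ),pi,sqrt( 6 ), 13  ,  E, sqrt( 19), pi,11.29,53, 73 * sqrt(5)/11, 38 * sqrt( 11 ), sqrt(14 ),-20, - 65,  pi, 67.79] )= [  -  65,-32,-20,sqrt( 5),sqrt( 6),sqrt(6 ), E, pi  ,  pi , pi,sqrt(14), sqrt( 19 ), 11.29,13,73 * sqrt(5 )/11,53, 67.79,38*sqrt( 11 ), 264 * sqrt(2 ) ]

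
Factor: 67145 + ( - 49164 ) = 17981 =17981^1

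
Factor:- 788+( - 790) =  - 2^1*3^1*263^1 = - 1578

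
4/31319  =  4/31319 = 0.00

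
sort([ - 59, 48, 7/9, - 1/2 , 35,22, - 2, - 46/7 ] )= [ - 59 , - 46/7, - 2,-1/2, 7/9, 22,35, 48]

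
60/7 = 60/7  =  8.57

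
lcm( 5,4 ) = 20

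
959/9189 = 959/9189=0.10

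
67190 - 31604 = 35586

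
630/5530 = 9/79=0.11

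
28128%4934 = 3458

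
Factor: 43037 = 43037^1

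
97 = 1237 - 1140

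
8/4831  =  8/4831 =0.00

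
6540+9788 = 16328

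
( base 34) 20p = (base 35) 1vr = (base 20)5gh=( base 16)921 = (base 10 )2337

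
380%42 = 2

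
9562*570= 5450340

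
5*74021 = 370105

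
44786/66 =678 + 19/33 = 678.58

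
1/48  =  1/48 = 0.02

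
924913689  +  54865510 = 979779199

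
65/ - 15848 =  - 1+15783/15848 =- 0.00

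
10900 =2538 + 8362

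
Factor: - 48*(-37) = 2^4*3^1*37^1 = 1776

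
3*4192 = 12576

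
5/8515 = 1/1703 = 0.00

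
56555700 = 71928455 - 15372755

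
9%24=9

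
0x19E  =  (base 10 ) 414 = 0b110011110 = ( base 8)636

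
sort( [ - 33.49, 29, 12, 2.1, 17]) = [-33.49, 2.1, 12, 17, 29]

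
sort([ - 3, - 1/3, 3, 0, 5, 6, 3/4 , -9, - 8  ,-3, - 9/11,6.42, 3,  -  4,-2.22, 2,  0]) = [ - 9, - 8,- 4,-3,- 3, - 2.22,  -  9/11, - 1/3,0, 0,3/4,2, 3, 3,5,6,6.42 ]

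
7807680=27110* 288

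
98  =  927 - 829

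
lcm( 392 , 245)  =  1960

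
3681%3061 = 620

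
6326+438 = 6764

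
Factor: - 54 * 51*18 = -49572  =  -2^2*3^6*17^1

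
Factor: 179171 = 139^1*1289^1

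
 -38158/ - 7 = 5451+1/7  =  5451.14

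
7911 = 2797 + 5114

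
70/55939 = 70/55939 =0.00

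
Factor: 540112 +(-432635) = 107477 = 31^1 * 3467^1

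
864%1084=864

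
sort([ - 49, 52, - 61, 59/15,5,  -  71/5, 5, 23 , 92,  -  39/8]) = [  -  61, -49, - 71/5, - 39/8, 59/15, 5,5,23, 52, 92] 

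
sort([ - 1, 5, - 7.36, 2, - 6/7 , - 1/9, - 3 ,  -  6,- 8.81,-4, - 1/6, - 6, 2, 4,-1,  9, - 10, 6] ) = [-10,-8.81 , - 7.36, - 6, - 6, - 4, - 3, - 1 , - 1, - 6/7, - 1/6, - 1/9,2,  2  ,  4,5,6,9]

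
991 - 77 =914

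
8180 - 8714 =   -  534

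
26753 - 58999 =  - 32246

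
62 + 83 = 145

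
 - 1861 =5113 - 6974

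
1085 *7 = 7595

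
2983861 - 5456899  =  -2473038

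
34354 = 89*386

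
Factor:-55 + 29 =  - 26 = - 2^1 *13^1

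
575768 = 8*71971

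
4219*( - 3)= - 12657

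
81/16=5 + 1/16   =  5.06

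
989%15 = 14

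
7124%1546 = 940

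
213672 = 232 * 921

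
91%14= 7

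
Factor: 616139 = 616139^1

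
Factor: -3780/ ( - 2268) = 3^( - 1)*5^1  =  5/3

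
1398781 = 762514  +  636267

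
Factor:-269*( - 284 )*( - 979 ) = -74791684 = - 2^2 *11^1*71^1*89^1*269^1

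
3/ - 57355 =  - 3/57355= - 0.00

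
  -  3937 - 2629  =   - 6566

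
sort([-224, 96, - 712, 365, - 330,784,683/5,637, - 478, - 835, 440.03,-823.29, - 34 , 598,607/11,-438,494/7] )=[ - 835, - 823.29, - 712,- 478, - 438, - 330, - 224,-34,607/11,  494/7,96,  683/5, 365,440.03, 598,637 , 784] 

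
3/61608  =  1/20536 =0.00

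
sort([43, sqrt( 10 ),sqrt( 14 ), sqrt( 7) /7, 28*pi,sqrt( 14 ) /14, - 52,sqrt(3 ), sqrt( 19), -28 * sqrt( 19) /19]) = [ - 52, - 28*sqrt( 19)/19, sqrt( 14 )/14,sqrt( 7 )/7, sqrt( 3 ), sqrt( 10),sqrt(14),sqrt( 19), 43,28*pi]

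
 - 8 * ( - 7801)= 62408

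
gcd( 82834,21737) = 1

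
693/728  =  99/104 =0.95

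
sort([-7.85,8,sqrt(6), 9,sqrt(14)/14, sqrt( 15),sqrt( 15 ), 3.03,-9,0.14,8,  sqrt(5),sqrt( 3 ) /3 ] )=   [ - 9,-7.85, 0.14, sqrt( 14)/14, sqrt(3 )/3 , sqrt( 5 ), sqrt (6 ), 3.03,sqrt( 15 ), sqrt( 15 ),8, 8, 9] 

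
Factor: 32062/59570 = 697/1295 = 5^( - 1)*7^ (  -  1)*17^1*37^(-1)*41^1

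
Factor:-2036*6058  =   - 12334088 = -  2^3*13^1*233^1* 509^1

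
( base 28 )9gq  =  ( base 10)7530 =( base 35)655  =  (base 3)101022220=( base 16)1D6A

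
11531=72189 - 60658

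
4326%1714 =898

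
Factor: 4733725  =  5^2*189349^1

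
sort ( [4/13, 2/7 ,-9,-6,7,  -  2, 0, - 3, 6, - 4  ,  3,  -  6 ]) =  [-9, - 6,-6,-4, - 3, - 2, 0,2/7 , 4/13,3, 6,  7]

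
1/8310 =1/8310 = 0.00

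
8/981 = 8/981 = 0.01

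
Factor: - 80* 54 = -2^5*3^3 * 5^1=-  4320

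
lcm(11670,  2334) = 11670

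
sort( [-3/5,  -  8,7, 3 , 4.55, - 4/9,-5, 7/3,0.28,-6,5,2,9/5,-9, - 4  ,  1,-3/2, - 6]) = [ - 9,- 8, - 6,  -  6 ,  -  5 , - 4,-3/2, - 3/5, - 4/9,0.28 , 1, 9/5,2,7/3,3, 4.55, 5,7] 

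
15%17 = 15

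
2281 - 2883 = -602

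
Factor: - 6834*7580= -51801720  =  - 2^3*3^1 *5^1*17^1*67^1*379^1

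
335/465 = 67/93= 0.72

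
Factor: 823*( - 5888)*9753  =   - 47261321472 =- 2^8*3^1*23^1*823^1*3251^1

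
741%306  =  129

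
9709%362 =297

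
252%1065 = 252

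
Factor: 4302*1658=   2^2*3^2*239^1*829^1 =7132716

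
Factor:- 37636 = - 2^2*97^2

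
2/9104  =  1/4552=0.00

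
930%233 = 231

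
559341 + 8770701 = 9330042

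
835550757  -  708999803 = 126550954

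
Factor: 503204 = 2^2*13^1*9677^1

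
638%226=186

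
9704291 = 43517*223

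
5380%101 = 27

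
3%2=1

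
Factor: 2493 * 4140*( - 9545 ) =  - 98514135900 = - 2^2*3^4*5^2*23^2 * 83^1*277^1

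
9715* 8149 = 79167535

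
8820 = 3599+5221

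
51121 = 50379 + 742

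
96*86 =8256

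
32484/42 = 773 + 3/7 = 773.43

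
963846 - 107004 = 856842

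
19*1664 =31616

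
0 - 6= - 6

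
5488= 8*686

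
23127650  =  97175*238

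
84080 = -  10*(- 8408)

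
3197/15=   213 + 2/15 = 213.13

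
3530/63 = 3530/63 = 56.03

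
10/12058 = 5/6029  =  0.00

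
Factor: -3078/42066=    - 3^1  *  41^( - 1)=- 3/41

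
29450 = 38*775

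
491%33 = 29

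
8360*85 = 710600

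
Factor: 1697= 1697^1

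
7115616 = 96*74121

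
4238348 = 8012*529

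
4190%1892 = 406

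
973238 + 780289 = 1753527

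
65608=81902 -16294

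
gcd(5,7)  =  1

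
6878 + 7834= 14712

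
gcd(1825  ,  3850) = 25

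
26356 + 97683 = 124039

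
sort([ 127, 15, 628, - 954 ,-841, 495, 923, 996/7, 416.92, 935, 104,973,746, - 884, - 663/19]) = [ - 954, - 884, - 841,-663/19, 15,104, 127,996/7,416.92, 495, 628, 746,923 , 935, 973]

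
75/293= 75/293 = 0.26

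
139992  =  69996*2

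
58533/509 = 58533/509 = 115.00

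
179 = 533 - 354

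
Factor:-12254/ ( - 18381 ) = 2^1*3^ ( - 1 ) = 2/3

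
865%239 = 148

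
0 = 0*830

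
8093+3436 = 11529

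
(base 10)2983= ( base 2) 101110100111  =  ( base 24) 547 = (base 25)4J8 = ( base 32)2t7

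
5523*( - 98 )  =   -541254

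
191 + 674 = 865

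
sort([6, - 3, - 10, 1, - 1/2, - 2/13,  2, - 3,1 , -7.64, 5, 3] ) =[ - 10, - 7.64, - 3, - 3,-1/2, - 2/13, 1,1, 2, 3,  5,  6]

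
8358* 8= 66864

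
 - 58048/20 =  - 14512/5 = - 2902.40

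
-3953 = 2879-6832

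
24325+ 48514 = 72839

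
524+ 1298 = 1822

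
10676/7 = 10676/7  =  1525.14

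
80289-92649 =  - 12360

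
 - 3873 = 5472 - 9345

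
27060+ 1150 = 28210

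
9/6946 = 9/6946 = 0.00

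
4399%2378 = 2021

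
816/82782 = 136/13797 = 0.01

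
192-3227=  - 3035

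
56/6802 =28/3401=0.01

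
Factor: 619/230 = 2^( - 1 )*5^( - 1)*23^(  -  1 )*619^1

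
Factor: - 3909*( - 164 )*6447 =2^2*3^2*7^1*41^1*307^1*1303^1 = 4133016972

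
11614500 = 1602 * 7250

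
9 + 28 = 37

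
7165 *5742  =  41141430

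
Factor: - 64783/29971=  - 17^(-1)*41^( - 1)*43^ ( - 1 ) * 64783^1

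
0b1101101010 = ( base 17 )307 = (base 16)36A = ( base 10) 874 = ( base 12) 60A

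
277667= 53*5239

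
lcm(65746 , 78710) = 5588410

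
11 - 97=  - 86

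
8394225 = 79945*105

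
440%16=8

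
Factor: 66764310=2^1* 3^1 * 5^1 * 853^1*2609^1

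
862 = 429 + 433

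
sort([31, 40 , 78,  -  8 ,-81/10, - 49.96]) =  [  -  49.96,  -  81/10,-8,  31, 40,78 ]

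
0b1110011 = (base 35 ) 3a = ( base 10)115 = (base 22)55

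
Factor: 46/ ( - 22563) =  - 2^1*3^( - 2)*109^( - 1)=- 2/981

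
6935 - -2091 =9026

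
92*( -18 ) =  - 1656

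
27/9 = 3 =3.00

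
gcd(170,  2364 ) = 2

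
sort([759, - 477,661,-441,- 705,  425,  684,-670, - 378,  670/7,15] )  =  [ - 705,  -  670 , - 477 , - 441, - 378,  15,670/7, 425, 661,684,759]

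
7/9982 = 1/1426 = 0.00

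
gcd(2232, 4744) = 8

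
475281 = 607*783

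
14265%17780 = 14265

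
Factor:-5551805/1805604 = -2^(  -  2 )*3^ ( - 1)* 5^1*7^1*17^( - 1 ) * 53^( - 1 )*127^1*167^( - 1) *1249^1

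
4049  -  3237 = 812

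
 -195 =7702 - 7897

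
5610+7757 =13367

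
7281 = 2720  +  4561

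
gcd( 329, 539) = 7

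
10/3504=5/1752 = 0.00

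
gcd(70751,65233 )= 1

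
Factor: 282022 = 2^1 * 13^1*10847^1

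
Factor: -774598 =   -  2^1*11^1 * 137^1 * 257^1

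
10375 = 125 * 83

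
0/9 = 0 = 0.00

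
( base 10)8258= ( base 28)aeq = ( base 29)9NM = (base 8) 20102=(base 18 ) 178e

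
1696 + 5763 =7459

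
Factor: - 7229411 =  - 7^4*3011^1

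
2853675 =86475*33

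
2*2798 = 5596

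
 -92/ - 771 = 92/771 = 0.12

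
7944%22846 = 7944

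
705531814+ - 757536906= - 52005092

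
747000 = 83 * 9000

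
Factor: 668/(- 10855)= - 2^2*5^( - 1 )*13^( - 1) = - 4/65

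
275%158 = 117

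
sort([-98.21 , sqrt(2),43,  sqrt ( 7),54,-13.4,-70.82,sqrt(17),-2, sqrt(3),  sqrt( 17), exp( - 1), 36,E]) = [ - 98.21,-70.82,- 13.4,  -  2,exp( - 1 ), sqrt(2 ), sqrt(3),sqrt(7), E,sqrt( 17),sqrt(17) , 36,43, 54]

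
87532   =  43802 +43730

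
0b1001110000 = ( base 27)N3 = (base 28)M8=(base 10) 624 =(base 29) LF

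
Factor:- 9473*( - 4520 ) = 42817960 = 2^3*5^1 * 113^1*9473^1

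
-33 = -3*11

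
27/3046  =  27/3046 = 0.01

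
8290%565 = 380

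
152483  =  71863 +80620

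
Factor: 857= 857^1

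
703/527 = 703/527 =1.33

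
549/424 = 1 + 125/424 = 1.29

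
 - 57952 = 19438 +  - 77390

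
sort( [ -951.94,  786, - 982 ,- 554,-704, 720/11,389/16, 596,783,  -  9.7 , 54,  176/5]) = [-982 , -951.94,-704,-554, - 9.7, 389/16,176/5,54,720/11,596, 783, 786]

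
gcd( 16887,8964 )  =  3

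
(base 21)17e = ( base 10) 602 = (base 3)211022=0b1001011010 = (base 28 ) le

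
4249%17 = 16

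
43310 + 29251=72561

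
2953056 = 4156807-1203751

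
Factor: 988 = 2^2 *13^1*19^1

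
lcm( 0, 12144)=0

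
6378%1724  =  1206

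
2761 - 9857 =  - 7096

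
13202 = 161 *82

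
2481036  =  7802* 318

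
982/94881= 982/94881 = 0.01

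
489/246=163/82 =1.99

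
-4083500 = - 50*81670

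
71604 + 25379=96983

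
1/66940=1/66940= 0.00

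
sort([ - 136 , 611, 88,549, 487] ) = [ - 136,88,  487, 549,  611 ] 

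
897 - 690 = 207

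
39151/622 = 62 + 587/622 = 62.94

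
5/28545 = 1/5709 = 0.00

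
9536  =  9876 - 340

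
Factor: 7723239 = 3^1*23^1*173^1 * 647^1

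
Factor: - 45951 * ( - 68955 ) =3168551205 = 3^2*5^1* 17^2  *  53^1*4597^1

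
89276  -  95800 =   -  6524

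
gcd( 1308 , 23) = 1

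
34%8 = 2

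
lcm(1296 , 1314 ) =94608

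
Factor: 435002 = 2^1 * 263^1*827^1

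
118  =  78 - - 40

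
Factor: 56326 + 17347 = 73673=73673^1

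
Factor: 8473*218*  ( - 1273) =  - 2351376122 = -2^1*19^1*37^1*67^1*109^1*229^1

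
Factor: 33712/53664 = 2^( - 1) * 3^( - 1) * 7^2*13^( - 1 ) = 49/78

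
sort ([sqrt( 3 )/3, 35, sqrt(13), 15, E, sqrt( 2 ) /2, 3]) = [ sqrt ( 3 ) /3,sqrt(2 )/2, E,3 , sqrt (13 ), 15, 35]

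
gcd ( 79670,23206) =2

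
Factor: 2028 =2^2*3^1*13^2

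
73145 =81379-8234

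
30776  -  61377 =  - 30601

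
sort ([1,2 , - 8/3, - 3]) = [ - 3 ,  -  8/3, 1, 2 ]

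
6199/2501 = 2  +  1197/2501= 2.48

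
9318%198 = 12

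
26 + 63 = 89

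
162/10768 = 81/5384= 0.02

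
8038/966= 8  +  155/483 = 8.32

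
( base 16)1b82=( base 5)211132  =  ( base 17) 1764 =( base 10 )7042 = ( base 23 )D74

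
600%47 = 36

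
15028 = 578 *26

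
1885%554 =223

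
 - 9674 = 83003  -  92677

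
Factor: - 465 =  - 3^1*5^1*31^1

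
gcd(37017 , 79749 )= 9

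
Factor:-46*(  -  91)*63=263718 = 2^1 * 3^2  *  7^2 * 13^1 *23^1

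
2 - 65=-63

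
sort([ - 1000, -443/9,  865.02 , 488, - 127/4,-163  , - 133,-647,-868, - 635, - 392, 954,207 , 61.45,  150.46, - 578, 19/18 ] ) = [-1000, - 868, - 647,-635 , - 578 , - 392, - 163 ,-133,  -  443/9, - 127/4,  19/18,61.45, 150.46 , 207,488,865.02, 954] 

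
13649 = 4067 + 9582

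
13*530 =6890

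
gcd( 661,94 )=1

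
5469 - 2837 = 2632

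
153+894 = 1047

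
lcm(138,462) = 10626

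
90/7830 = 1/87 = 0.01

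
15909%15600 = 309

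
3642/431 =8 + 194/431 = 8.45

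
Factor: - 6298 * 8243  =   - 51914414 = -2^1 * 47^1*67^1*8243^1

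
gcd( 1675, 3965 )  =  5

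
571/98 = 5 + 81/98 = 5.83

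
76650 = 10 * 7665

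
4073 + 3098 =7171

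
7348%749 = 607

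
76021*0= 0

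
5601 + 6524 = 12125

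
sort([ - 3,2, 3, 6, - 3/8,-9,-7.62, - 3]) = [ -9,-7.62, - 3, - 3, - 3/8, 2, 3,6 ]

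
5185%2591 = 3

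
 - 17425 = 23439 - 40864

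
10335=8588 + 1747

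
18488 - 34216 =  - 15728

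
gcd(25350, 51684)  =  6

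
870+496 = 1366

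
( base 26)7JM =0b1010010000000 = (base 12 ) 3054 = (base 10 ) 5248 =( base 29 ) 66s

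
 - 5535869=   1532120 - 7067989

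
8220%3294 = 1632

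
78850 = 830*95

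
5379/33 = 163 = 163.00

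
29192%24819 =4373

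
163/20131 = 163/20131 = 0.01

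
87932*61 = 5363852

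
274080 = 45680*6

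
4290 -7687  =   - 3397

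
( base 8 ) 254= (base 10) 172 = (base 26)6g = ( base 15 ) b7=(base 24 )74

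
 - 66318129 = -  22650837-43667292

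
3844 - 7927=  - 4083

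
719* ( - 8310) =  - 5974890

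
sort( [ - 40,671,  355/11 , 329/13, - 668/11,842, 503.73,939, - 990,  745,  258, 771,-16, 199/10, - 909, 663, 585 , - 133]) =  [ - 990, -909, - 133 ,-668/11, - 40, - 16, 199/10,329/13, 355/11,  258,503.73,585, 663, 671,745, 771 , 842, 939 ] 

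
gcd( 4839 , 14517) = 4839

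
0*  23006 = 0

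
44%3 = 2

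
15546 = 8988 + 6558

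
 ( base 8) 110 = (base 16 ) 48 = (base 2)1001000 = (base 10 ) 72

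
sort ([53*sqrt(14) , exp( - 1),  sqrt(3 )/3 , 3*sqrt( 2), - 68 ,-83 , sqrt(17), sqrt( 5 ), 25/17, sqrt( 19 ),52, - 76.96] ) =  [-83, - 76.96 , - 68,exp(-1) , sqrt( 3 )/3 , 25/17,sqrt( 5 ),sqrt(17 ),  3*sqrt ( 2 ), sqrt(19),52,53 * sqrt( 14)]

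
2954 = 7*422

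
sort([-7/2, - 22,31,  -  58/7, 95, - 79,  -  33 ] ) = [-79, -33, - 22, - 58/7, - 7/2, 31,95]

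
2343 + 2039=4382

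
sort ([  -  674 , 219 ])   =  [ - 674,219]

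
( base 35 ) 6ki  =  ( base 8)17604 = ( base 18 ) 16g4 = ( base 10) 8068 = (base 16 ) 1F84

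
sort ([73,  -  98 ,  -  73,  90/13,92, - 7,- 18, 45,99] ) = [ - 98 , - 73, - 18, - 7, 90/13, 45, 73, 92,99]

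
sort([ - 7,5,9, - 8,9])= [ - 8, - 7,5,9,9 ] 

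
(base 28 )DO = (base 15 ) 1AD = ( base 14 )1da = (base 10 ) 388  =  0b110000100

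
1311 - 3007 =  - 1696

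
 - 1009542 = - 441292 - 568250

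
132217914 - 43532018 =88685896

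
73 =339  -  266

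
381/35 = 10 + 31/35 = 10.89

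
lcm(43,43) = 43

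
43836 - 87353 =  - 43517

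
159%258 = 159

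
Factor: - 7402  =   - 2^1*3701^1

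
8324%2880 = 2564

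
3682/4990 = 1841/2495=0.74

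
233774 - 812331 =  - 578557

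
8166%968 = 422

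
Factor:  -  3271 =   -  3271^1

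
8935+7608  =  16543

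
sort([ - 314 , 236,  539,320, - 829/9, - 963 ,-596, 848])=[ -963,  -  596, -314,  -  829/9,  236,320  ,  539,848 ]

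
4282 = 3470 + 812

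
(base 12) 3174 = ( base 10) 5416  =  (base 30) 60G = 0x1528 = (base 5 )133131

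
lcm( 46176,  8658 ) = 138528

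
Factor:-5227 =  - 5227^1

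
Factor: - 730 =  - 2^1*5^1*73^1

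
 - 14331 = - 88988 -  -74657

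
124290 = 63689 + 60601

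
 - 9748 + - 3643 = - 13391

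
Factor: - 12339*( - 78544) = 2^4*3^3*457^1*4909^1 = 969154416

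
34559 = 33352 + 1207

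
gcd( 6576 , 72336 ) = 6576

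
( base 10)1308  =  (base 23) 2AK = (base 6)10020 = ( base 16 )51C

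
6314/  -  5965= -2 + 5616/5965 = - 1.06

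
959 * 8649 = 8294391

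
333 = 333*1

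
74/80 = 37/40 = 0.93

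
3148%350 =348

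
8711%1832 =1383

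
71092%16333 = 5760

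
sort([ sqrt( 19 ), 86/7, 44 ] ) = [sqrt( 19), 86/7,  44]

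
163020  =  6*27170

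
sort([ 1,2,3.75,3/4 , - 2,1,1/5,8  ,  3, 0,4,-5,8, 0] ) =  [-5 ,-2,0,  0,1/5, 3/4,1,1 , 2,3,3.75, 4,8,  8]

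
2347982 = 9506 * 247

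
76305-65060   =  11245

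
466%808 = 466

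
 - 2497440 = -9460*264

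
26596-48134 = -21538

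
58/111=58/111 =0.52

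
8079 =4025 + 4054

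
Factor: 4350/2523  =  2^1*5^2*29^( - 1 ) = 50/29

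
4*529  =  2116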